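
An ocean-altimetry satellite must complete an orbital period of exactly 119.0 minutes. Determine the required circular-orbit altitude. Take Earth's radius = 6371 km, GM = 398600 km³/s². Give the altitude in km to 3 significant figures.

T = 119.0 min = 7140.0 s.
From T = 2π√(a³/μ): a = (μ T²/4π²)^(1/3) = (398600 × 7140.0² / 4π²)^(1/3) = 8014 km.
Altitude h = a − R = 8014 − 6371 = 1643 km.

1640 km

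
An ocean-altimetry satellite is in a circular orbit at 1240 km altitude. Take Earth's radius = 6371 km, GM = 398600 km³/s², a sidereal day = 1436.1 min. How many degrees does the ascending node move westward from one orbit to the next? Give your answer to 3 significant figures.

Semi-major axis a = 6371 + 1240 = 7611 km. Period T = 2π√(a³/μ) = 2π√(7611³/398600) = 6608.1 s = 110.13 min.
During one orbit Earth rotates (6608.1 / 86166) × 360° = 27.61°.

27.6°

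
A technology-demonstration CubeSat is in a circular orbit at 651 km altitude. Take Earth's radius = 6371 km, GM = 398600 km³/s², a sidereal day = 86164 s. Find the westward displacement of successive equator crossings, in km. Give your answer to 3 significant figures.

2720 km

Semi-major axis a = 6371 + 651 = 7022 km. Period T = 2π√(a³/μ) = 2π√(7022³/398600) = 5856.0 s = 97.60 min.
During one orbit Earth rotates (5856.0 / 86164) × 360° = 24.47°.
At the equator that is 24.47° × (2π·6371/360) km/° = 24.47 × 111.2 = 2721 km.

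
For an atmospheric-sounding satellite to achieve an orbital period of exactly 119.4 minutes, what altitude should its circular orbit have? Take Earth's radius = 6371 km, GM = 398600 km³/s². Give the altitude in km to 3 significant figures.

1660 km

T = 119.4 min = 7164.0 s.
From T = 2π√(a³/μ): a = (μ T²/4π²)^(1/3) = (398600 × 7164.0² / 4π²)^(1/3) = 8032 km.
Altitude h = a − R = 8032 − 6371 = 1661 km.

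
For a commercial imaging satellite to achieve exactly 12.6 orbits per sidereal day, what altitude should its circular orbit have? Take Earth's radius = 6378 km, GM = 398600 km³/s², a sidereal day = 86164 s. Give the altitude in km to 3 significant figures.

Required period T = 86164 / 12.6 = 6838.4 s.
From T = 2π√(a³/μ): a = (μ T²/4π²)^(1/3) = (398600 × 6838.4² / 4π²)^(1/3) = 7787 km.
Altitude h = a − R = 7787 − 6378 = 1409 km.

1410 km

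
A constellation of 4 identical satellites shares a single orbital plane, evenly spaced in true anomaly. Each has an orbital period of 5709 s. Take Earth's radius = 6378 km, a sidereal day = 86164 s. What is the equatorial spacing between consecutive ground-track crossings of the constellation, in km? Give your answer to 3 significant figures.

Single-satellite node shift = (5709.0/86164) × 360° = 23.85°.
With 4 satellites evenly phased, successive equator crossings are 23.85/4 = 5.963° apart.
That is 5.963 × 111.3 = 664 km at the equator.

664 km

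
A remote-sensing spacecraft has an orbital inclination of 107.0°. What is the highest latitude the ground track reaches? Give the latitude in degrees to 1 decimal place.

Retrograde orbit: the ground track reaches ±(180° − i) = ±(180 − 107.0) = ±73.0°.

73.0°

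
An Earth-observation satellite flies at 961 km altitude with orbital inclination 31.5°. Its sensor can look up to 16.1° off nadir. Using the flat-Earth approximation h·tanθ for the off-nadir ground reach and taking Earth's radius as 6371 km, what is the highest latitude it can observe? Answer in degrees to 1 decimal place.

For a prograde orbit the ground track reaches latitude ±i = ±31.5°.
Sensor half-swath on the ground ≈ 961·tan(16.1°) = 277 km = 2.49° of latitude.
Maximum observable latitude ≈ 31.5 + 2.49 = 34.0°.

34.0°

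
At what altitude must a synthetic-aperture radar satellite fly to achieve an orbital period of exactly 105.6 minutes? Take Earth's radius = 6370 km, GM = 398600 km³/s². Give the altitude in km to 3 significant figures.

T = 105.6 min = 6336.0 s.
From T = 2π√(a³/μ): a = (μ T²/4π²)^(1/3) = (398600 × 6336.0² / 4π²)^(1/3) = 7401 km.
Altitude h = a − R = 7401 − 6370 = 1031 km.

1030 km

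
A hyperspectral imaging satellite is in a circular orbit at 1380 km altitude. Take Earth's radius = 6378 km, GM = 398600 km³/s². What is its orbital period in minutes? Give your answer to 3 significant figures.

Semi-major axis a = 6378 + 1380 = 7758 km. Period T = 2π√(a³/μ) = 2π√(7758³/398600) = 6800.4 s = 113.34 min.

113 min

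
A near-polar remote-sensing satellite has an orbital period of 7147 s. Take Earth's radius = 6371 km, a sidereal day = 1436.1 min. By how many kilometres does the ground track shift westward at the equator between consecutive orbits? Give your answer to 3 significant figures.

3320 km

During one orbit Earth rotates (7147.0 / 86166) × 360° = 29.86°.
At the equator that is 29.86° × (2π·6371/360) km/° = 29.86 × 111.2 = 3320 km.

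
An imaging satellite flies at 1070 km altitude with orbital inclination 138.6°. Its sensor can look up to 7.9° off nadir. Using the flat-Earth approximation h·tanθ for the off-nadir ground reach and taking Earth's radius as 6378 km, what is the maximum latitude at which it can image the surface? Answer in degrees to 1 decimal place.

Retrograde orbit: the ground track reaches ±(180° − i) = ±(180 − 138.6) = ±41.4°.
Sensor half-swath on the ground ≈ 1070·tan(7.9°) = 148 km = 1.33° of latitude.
Maximum observable latitude ≈ 41.4 + 1.33 = 42.7°.

42.7°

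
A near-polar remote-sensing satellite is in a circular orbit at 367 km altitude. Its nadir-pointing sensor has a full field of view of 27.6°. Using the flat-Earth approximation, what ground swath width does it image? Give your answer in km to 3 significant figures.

Half-angle = 27.6°/2 = 13.8°.
Swath width ≈ 2h·tan(θ/2) = 2 × 367 × tan(13.8°) = 180.3 km.

180 km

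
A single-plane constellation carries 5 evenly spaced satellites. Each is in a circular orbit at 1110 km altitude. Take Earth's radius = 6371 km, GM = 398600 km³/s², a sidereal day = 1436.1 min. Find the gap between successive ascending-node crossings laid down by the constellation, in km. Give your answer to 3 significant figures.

598 km

Semi-major axis a = 6371 + 1110 = 7481 km. Period T = 2π√(a³/μ) = 2π√(7481³/398600) = 6439.5 s = 107.32 min.
Single-satellite node shift = (6439.5/86166) × 360° = 26.90°.
With 5 satellites evenly phased, successive equator crossings are 26.90/5 = 5.381° apart.
That is 5.381 × 111.2 = 598 km at the equator.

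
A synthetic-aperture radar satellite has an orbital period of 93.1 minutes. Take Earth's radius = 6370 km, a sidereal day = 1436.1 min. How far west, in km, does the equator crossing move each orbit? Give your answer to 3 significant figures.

T = 93.1 min = 5586.0 s.
During one orbit Earth rotates (5586.0 / 86166) × 360° = 23.34°.
At the equator that is 23.34° × (2π·6370/360) km/° = 23.34 × 111.2 = 2595 km.

2590 km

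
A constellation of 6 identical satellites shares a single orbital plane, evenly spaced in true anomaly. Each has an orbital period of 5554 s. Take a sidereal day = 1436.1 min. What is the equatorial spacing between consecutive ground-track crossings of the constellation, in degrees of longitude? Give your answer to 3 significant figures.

Single-satellite node shift = (5554.0/86166) × 360° = 23.20°.
With 6 satellites evenly phased, successive equator crossings are 23.20/6 = 3.867° apart.

3.87°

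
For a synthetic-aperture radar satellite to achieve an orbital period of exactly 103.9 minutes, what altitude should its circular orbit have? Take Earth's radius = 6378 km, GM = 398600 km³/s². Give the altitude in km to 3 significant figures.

T = 103.9 min = 6234.0 s.
From T = 2π√(a³/μ): a = (μ T²/4π²)^(1/3) = (398600 × 6234.0² / 4π²)^(1/3) = 7321 km.
Altitude h = a − R = 7321 − 6378 = 943 km.

943 km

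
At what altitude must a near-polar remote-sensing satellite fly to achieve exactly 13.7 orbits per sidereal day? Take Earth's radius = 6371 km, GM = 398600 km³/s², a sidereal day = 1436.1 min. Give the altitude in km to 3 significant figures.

Required period T = 86166 / 13.7 = 6289.5 s.
From T = 2π√(a³/μ): a = (μ T²/4π²)^(1/3) = (398600 × 6289.5² / 4π²)^(1/3) = 7364 km.
Altitude h = a − R = 7364 − 6371 = 993 km.

993 km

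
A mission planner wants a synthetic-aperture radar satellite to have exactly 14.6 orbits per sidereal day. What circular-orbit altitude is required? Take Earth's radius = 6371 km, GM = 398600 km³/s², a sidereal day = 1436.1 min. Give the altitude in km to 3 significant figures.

Required period T = 86166 / 14.6 = 5901.8 s.
From T = 2π√(a³/μ): a = (μ T²/4π²)^(1/3) = (398600 × 5901.8² / 4π²)^(1/3) = 7059 km.
Altitude h = a − R = 7059 − 6371 = 688 km.

688 km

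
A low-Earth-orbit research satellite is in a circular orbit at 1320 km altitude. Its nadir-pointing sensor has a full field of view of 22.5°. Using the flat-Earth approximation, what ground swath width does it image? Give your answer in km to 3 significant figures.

Half-angle = 22.5°/2 = 11.25°.
Swath width ≈ 2h·tan(θ/2) = 2 × 1320 × tan(11.25°) = 525.1 km.

525 km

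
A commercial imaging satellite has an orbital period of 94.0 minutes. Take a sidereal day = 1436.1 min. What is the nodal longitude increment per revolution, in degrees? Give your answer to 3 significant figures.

T = 94.0 min = 5640.0 s.
During one orbit Earth rotates (5640.0 / 86166) × 360° = 23.56°.

23.6°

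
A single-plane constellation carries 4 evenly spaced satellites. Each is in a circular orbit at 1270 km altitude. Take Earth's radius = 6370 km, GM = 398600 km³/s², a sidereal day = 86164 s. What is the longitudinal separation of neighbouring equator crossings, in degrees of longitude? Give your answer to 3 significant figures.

Semi-major axis a = 6370 + 1270 = 7640 km. Period T = 2π√(a³/μ) = 2π√(7640³/398600) = 6645.9 s = 110.76 min.
Single-satellite node shift = (6645.9/86164) × 360° = 27.77°.
With 4 satellites evenly phased, successive equator crossings are 27.77/4 = 6.942° apart.

6.94°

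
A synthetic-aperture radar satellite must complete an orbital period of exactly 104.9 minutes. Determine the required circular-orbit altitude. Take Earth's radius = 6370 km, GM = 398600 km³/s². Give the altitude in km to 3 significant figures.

998 km

T = 104.9 min = 6294.0 s.
From T = 2π√(a³/μ): a = (μ T²/4π²)^(1/3) = (398600 × 6294.0² / 4π²)^(1/3) = 7368 km.
Altitude h = a − R = 7368 − 6370 = 998 km.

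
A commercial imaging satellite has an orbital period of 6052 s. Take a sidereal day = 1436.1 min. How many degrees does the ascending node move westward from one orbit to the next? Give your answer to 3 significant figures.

During one orbit Earth rotates (6052.0 / 86166) × 360° = 25.29°.

25.3°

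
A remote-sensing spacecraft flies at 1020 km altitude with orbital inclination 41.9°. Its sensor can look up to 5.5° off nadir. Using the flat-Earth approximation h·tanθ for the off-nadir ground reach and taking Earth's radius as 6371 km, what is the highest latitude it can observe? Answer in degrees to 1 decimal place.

42.8°

For a prograde orbit the ground track reaches latitude ±i = ±41.9°.
Sensor half-swath on the ground ≈ 1020·tan(5.5°) = 98 km = 0.88° of latitude.
Maximum observable latitude ≈ 41.9 + 0.88 = 42.8°.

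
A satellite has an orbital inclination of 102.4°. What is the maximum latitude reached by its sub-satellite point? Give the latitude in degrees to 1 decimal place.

77.6°

Retrograde orbit: the ground track reaches ±(180° − i) = ±(180 − 102.4) = ±77.6°.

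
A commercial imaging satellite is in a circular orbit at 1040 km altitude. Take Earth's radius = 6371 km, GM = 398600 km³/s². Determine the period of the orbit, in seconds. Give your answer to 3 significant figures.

6350 seconds

Semi-major axis a = 6371 + 1040 = 7411 km. Period T = 2π√(a³/μ) = 2π√(7411³/398600) = 6349.3 s = 105.82 min.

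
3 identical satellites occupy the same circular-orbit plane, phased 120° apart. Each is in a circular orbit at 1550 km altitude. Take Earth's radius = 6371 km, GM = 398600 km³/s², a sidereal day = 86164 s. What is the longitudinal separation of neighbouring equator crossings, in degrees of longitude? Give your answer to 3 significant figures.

Semi-major axis a = 6371 + 1550 = 7921 km. Period T = 2π√(a³/μ) = 2π√(7921³/398600) = 7015.9 s = 116.93 min.
Single-satellite node shift = (7015.9/86164) × 360° = 29.31°.
With 3 satellites evenly phased, successive equator crossings are 29.31/3 = 9.771° apart.

9.77°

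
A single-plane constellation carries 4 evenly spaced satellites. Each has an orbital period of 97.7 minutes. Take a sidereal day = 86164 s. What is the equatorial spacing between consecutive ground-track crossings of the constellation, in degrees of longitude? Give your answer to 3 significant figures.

T = 97.7 min = 5862.0 s.
Single-satellite node shift = (5862.0/86164) × 360° = 24.49°.
With 4 satellites evenly phased, successive equator crossings are 24.49/4 = 6.123° apart.

6.12°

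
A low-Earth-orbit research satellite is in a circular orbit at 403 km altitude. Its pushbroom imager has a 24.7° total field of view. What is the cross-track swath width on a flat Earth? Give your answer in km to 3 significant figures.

176 km

Half-angle = 24.7°/2 = 12.35°.
Swath width ≈ 2h·tan(θ/2) = 2 × 403 × tan(12.35°) = 176.5 km.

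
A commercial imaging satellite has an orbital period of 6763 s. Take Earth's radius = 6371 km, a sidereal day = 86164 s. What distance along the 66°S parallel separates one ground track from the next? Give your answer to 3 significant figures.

Node shift per orbit = (6763.0/86164) × 360° = 28.26°.
Equatorial spacing = 28.26 × 111.2 km/° = 3142 km.
At 66° latitude, spacing = 3142 × cos(66°) = 1278 km.

1280 km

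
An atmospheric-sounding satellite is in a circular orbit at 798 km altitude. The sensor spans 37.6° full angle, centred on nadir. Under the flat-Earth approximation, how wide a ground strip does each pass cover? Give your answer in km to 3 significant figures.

543 km

Half-angle = 37.6°/2 = 18.8°.
Swath width ≈ 2h·tan(θ/2) = 2 × 798 × tan(18.8°) = 543.3 km.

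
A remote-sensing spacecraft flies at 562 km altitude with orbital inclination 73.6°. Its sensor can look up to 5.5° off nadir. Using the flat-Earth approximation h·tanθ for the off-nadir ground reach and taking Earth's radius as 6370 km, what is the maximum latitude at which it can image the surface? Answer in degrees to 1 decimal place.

74.1°

For a prograde orbit the ground track reaches latitude ±i = ±73.6°.
Sensor half-swath on the ground ≈ 562·tan(5.5°) = 54 km = 0.49° of latitude.
Maximum observable latitude ≈ 73.6 + 0.49 = 74.1°.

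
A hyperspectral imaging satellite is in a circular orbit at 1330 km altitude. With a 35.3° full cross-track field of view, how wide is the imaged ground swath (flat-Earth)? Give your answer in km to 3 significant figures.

Half-angle = 35.3°/2 = 17.65°.
Swath width ≈ 2h·tan(θ/2) = 2 × 1330 × tan(17.65°) = 846.4 km.

846 km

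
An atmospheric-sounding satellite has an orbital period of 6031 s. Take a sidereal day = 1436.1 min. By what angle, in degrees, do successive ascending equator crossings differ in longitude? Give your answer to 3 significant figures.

During one orbit Earth rotates (6031.0 / 86166) × 360° = 25.20°.

25.2°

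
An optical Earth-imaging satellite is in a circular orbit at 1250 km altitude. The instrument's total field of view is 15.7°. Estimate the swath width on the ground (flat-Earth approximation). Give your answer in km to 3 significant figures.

345 km

Half-angle = 15.7°/2 = 7.85°.
Swath width ≈ 2h·tan(θ/2) = 2 × 1250 × tan(7.85°) = 344.7 km.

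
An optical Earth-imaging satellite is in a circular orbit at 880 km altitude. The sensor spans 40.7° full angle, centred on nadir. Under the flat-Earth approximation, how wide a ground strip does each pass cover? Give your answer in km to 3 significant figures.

Half-angle = 40.7°/2 = 20.35°.
Swath width ≈ 2h·tan(θ/2) = 2 × 880 × tan(20.35°) = 652.8 km.

653 km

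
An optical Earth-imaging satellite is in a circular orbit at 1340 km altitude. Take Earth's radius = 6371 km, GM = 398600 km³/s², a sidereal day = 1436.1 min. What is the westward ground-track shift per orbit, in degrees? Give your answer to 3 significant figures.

Semi-major axis a = 6371 + 1340 = 7711 km. Period T = 2π√(a³/μ) = 2π√(7711³/398600) = 6738.7 s = 112.31 min.
During one orbit Earth rotates (6738.7 / 86166) × 360° = 28.15°.

28.2°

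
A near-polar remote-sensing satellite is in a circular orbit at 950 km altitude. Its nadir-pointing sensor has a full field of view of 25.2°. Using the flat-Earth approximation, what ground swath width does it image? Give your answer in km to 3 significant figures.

425 km

Half-angle = 25.2°/2 = 12.6°.
Swath width ≈ 2h·tan(θ/2) = 2 × 950 × tan(12.6°) = 424.7 km.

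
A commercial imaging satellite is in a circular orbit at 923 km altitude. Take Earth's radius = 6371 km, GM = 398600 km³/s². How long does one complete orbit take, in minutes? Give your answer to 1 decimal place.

Semi-major axis a = 6371 + 923 = 7294 km. Period T = 2π√(a³/μ) = 2π√(7294³/398600) = 6199.5 s = 103.33 min.

103.3 min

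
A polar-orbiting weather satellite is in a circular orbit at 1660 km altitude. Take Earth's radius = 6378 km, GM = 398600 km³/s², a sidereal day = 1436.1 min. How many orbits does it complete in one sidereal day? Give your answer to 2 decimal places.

12.01

Semi-major axis a = 6378 + 1660 = 8038 km. Period T = 2π√(a³/μ) = 2π√(8038³/398600) = 7171.9 s = 119.53 min.
Orbits per sidereal day = 86166 / 7171.9 = 12.014.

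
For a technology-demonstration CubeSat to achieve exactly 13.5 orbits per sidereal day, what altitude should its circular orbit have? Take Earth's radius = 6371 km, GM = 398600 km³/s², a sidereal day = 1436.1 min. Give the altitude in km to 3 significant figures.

Required period T = 86166 / 13.5 = 6382.7 s.
From T = 2π√(a³/μ): a = (μ T²/4π²)^(1/3) = (398600 × 6382.7² / 4π²)^(1/3) = 7437 km.
Altitude h = a − R = 7437 − 6371 = 1066 km.

1070 km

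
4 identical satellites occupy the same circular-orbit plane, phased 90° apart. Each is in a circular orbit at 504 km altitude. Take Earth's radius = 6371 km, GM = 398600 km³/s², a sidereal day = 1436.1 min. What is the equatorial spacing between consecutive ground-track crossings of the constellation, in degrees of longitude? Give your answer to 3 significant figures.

Semi-major axis a = 6371 + 504 = 6875 km. Period T = 2π√(a³/μ) = 2π√(6875³/398600) = 5673.1 s = 94.55 min.
Single-satellite node shift = (5673.1/86166) × 360° = 23.70°.
With 4 satellites evenly phased, successive equator crossings are 23.70/4 = 5.926° apart.

5.93°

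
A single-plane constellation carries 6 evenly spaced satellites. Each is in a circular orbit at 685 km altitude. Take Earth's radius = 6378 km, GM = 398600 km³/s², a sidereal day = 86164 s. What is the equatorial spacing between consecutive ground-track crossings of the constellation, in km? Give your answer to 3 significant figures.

Semi-major axis a = 6378 + 685 = 7063 km. Period T = 2π√(a³/μ) = 2π√(7063³/398600) = 5907.4 s = 98.46 min.
Single-satellite node shift = (5907.4/86164) × 360° = 24.68°.
With 6 satellites evenly phased, successive equator crossings are 24.68/6 = 4.114° apart.
That is 4.114 × 111.3 = 458 km at the equator.

458 km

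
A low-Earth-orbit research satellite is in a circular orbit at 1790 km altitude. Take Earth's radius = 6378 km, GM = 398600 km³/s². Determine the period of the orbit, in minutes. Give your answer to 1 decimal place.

Semi-major axis a = 6378 + 1790 = 8168 km. Period T = 2π√(a³/μ) = 2π√(8168³/398600) = 7346.6 s = 122.44 min.

122.4 min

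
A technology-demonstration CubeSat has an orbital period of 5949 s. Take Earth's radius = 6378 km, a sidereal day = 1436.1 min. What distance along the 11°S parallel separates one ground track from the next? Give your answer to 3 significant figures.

Node shift per orbit = (5949.0/86166) × 360° = 24.85°.
Equatorial spacing = 24.85 × 111.3 km/° = 2767 km.
At 11° latitude, spacing = 2767 × cos(11°) = 2716 km.

2720 km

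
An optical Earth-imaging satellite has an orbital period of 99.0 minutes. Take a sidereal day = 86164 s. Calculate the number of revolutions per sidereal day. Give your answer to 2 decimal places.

14.51

T = 99.0 min = 5940.0 s.
Orbits per sidereal day = 86164 / 5940.0 = 14.506.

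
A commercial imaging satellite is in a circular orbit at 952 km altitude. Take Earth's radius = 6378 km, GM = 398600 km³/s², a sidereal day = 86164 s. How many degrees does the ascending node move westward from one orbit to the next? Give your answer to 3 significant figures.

26.1°

Semi-major axis a = 6378 + 952 = 7330 km. Period T = 2π√(a³/μ) = 2π√(7330³/398600) = 6245.5 s = 104.09 min.
During one orbit Earth rotates (6245.5 / 86164) × 360° = 26.09°.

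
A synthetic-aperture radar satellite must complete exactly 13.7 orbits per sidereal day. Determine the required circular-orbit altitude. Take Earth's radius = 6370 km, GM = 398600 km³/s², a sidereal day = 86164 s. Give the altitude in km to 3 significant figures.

994 km

Required period T = 86164 / 13.7 = 6289.3 s.
From T = 2π√(a³/μ): a = (μ T²/4π²)^(1/3) = (398600 × 6289.3² / 4π²)^(1/3) = 7364 km.
Altitude h = a − R = 7364 − 6370 = 994 km.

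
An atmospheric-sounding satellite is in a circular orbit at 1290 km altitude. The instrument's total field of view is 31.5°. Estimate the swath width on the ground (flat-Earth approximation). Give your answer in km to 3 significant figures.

Half-angle = 31.5°/2 = 15.75°.
Swath width ≈ 2h·tan(θ/2) = 2 × 1290 × tan(15.75°) = 727.6 km.

728 km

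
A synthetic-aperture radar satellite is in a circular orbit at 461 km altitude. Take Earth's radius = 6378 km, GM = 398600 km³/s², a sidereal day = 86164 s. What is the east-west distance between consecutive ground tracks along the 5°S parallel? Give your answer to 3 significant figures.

Semi-major axis a = 6378 + 461 = 6839 km. Period T = 2π√(a³/μ) = 2π√(6839³/398600) = 5628.6 s = 93.81 min.
Node shift per orbit = (5628.6/86164) × 360° = 23.52°.
Equatorial spacing = 23.52 × 111.3 km/° = 2618 km.
At 5° latitude, spacing = 2618 × cos(5°) = 2608 km.

2610 km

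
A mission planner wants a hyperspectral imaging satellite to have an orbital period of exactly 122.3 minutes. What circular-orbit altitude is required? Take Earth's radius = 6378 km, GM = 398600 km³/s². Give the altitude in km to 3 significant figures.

1780 km

T = 122.3 min = 7338.0 s.
From T = 2π√(a³/μ): a = (μ T²/4π²)^(1/3) = (398600 × 7338.0² / 4π²)^(1/3) = 8162 km.
Altitude h = a − R = 8162 − 6378 = 1784 km.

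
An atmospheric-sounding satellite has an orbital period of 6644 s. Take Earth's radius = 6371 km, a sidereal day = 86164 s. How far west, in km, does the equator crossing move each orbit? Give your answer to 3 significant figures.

3090 km

During one orbit Earth rotates (6644.0 / 86164) × 360° = 27.76°.
At the equator that is 27.76° × (2π·6371/360) km/° = 27.76 × 111.2 = 3087 km.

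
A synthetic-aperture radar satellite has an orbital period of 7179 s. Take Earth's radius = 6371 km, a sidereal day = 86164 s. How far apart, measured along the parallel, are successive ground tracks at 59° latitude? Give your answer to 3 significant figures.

Node shift per orbit = (7179.0/86164) × 360° = 29.99°.
Equatorial spacing = 29.99 × 111.2 km/° = 3335 km.
At 59° latitude, spacing = 3335 × cos(59°) = 1718 km.

1720 km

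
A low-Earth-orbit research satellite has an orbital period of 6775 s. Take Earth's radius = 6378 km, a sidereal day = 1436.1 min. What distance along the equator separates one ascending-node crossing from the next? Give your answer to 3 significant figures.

3150 km

During one orbit Earth rotates (6775.0 / 86166) × 360° = 28.31°.
At the equator that is 28.31° × (2π·6378/360) km/° = 28.31 × 111.3 = 3151 km.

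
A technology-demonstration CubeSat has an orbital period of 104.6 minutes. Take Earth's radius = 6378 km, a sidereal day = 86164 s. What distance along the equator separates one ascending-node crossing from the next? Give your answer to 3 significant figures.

T = 104.6 min = 6276.0 s.
During one orbit Earth rotates (6276.0 / 86164) × 360° = 26.22°.
At the equator that is 26.22° × (2π·6378/360) km/° = 26.22 × 111.3 = 2919 km.

2920 km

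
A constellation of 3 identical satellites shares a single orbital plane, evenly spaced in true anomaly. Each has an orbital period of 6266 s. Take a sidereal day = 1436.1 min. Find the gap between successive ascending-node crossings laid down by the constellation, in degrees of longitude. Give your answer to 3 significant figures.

8.73°

Single-satellite node shift = (6266.0/86166) × 360° = 26.18°.
With 3 satellites evenly phased, successive equator crossings are 26.18/3 = 8.726° apart.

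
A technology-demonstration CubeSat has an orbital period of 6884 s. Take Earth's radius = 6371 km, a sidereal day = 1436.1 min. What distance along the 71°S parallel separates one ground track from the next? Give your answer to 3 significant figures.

1040 km

Node shift per orbit = (6884.0/86166) × 360° = 28.76°.
Equatorial spacing = 28.76 × 111.2 km/° = 3198 km.
At 71° latitude, spacing = 3198 × cos(71°) = 1041 km.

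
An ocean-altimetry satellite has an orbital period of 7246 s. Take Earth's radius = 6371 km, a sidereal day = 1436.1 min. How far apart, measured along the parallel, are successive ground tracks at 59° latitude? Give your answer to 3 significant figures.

Node shift per orbit = (7246.0/86166) × 360° = 30.27°.
Equatorial spacing = 30.27 × 111.2 km/° = 3366 km.
At 59° latitude, spacing = 3366 × cos(59°) = 1734 km.

1730 km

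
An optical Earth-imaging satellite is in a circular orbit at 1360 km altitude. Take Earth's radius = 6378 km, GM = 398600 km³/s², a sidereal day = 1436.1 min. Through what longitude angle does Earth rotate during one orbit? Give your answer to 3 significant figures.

28.3°

Semi-major axis a = 6378 + 1360 = 7738 km. Period T = 2π√(a³/μ) = 2π√(7738³/398600) = 6774.1 s = 112.90 min.
During one orbit Earth rotates (6774.1 / 86166) × 360° = 28.30°.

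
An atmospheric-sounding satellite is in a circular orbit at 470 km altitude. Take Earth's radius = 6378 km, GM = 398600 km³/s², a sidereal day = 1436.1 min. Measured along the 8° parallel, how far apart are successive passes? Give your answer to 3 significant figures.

Semi-major axis a = 6378 + 470 = 6848 km. Period T = 2π√(a³/μ) = 2π√(6848³/398600) = 5639.7 s = 94.00 min.
Node shift per orbit = (5639.7/86166) × 360° = 23.56°.
Equatorial spacing = 23.56 × 111.3 km/° = 2623 km.
At 8° latitude, spacing = 2623 × cos(8°) = 2597 km.

2600 km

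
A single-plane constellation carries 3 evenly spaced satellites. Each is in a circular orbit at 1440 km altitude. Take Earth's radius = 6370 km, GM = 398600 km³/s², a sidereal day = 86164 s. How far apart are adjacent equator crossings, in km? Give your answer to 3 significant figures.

1060 km

Semi-major axis a = 6370 + 1440 = 7810 km. Period T = 2π√(a³/μ) = 2π√(7810³/398600) = 6868.9 s = 114.48 min.
Single-satellite node shift = (6868.9/86164) × 360° = 28.70°.
With 3 satellites evenly phased, successive equator crossings are 28.70/3 = 9.566° apart.
That is 9.566 × 111.2 = 1064 km at the equator.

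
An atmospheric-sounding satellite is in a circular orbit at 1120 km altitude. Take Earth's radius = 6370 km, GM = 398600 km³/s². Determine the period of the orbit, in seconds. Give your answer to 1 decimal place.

6451.1 seconds

Semi-major axis a = 6370 + 1120 = 7490 km. Period T = 2π√(a³/μ) = 2π√(7490³/398600) = 6451.1 s = 107.52 min.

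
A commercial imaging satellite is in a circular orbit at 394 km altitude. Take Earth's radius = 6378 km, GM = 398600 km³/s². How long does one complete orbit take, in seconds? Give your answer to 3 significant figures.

5550 seconds

Semi-major axis a = 6378 + 394 = 6772 km. Period T = 2π√(a³/μ) = 2π√(6772³/398600) = 5546.1 s = 92.43 min.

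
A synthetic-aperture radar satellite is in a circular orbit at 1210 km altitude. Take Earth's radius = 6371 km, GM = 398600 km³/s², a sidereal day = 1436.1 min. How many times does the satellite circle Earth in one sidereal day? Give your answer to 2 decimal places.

Semi-major axis a = 6371 + 1210 = 7581 km. Period T = 2π√(a³/μ) = 2π√(7581³/398600) = 6569.0 s = 109.48 min.
Orbits per sidereal day = 86166 / 6569.0 = 13.117.

13.12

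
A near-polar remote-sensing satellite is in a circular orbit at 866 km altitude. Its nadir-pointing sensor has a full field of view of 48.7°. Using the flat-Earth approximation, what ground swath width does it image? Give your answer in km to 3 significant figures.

784 km

Half-angle = 48.7°/2 = 24.35°.
Swath width ≈ 2h·tan(θ/2) = 2 × 866 × tan(24.35°) = 783.8 km.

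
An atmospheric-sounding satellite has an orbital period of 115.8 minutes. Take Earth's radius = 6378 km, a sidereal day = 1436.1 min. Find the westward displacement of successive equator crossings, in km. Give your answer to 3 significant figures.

3230 km

T = 115.8 min = 6948.0 s.
During one orbit Earth rotates (6948.0 / 86166) × 360° = 29.03°.
At the equator that is 29.03° × (2π·6378/360) km/° = 29.03 × 111.3 = 3231 km.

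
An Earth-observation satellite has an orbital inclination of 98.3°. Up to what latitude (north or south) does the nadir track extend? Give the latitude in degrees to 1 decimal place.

81.7°

Retrograde orbit: the ground track reaches ±(180° − i) = ±(180 − 98.3) = ±81.7°.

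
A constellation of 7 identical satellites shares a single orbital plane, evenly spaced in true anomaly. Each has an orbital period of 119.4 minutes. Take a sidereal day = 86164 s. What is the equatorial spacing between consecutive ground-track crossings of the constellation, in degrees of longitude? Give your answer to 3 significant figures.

T = 119.4 min = 7164.0 s.
Single-satellite node shift = (7164.0/86164) × 360° = 29.93°.
With 7 satellites evenly phased, successive equator crossings are 29.93/7 = 4.276° apart.

4.28°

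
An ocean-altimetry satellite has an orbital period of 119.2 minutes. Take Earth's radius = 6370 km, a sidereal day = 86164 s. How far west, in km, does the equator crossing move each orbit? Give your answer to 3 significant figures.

3320 km

T = 119.2 min = 7152.0 s.
During one orbit Earth rotates (7152.0 / 86164) × 360° = 29.88°.
At the equator that is 29.88° × (2π·6370/360) km/° = 29.88 × 111.2 = 3322 km.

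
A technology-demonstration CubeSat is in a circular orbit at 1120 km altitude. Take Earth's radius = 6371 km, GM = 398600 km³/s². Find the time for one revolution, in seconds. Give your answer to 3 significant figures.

6450 seconds

Semi-major axis a = 6371 + 1120 = 7491 km. Period T = 2π√(a³/μ) = 2π√(7491³/398600) = 6452.4 s = 107.54 min.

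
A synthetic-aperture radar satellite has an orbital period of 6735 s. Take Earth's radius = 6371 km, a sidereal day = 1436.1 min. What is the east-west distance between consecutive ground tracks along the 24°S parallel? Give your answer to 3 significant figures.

Node shift per orbit = (6735.0/86166) × 360° = 28.14°.
Equatorial spacing = 28.14 × 111.2 km/° = 3129 km.
At 24° latitude, spacing = 3129 × cos(24°) = 2858 km.

2860 km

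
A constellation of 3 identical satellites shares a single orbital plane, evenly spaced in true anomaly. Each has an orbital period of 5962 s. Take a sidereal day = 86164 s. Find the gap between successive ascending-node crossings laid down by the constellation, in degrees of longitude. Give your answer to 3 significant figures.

8.30°

Single-satellite node shift = (5962.0/86164) × 360° = 24.91°.
With 3 satellites evenly phased, successive equator crossings are 24.91/3 = 8.303° apart.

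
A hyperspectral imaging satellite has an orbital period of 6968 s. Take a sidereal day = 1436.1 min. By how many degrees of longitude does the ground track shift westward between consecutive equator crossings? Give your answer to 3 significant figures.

During one orbit Earth rotates (6968.0 / 86166) × 360° = 29.11°.

29.1°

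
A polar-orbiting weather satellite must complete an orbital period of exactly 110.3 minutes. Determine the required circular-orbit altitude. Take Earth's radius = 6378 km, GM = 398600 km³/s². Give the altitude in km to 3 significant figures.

1240 km

T = 110.3 min = 6618.0 s.
From T = 2π√(a³/μ): a = (μ T²/4π²)^(1/3) = (398600 × 6618.0² / 4π²)^(1/3) = 7619 km.
Altitude h = a − R = 7619 − 6378 = 1241 km.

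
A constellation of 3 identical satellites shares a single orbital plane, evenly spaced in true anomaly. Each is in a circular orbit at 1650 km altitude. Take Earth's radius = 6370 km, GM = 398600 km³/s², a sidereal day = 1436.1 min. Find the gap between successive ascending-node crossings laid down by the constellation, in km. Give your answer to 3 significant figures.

1110 km

Semi-major axis a = 6370 + 1650 = 8020 km. Period T = 2π√(a³/μ) = 2π√(8020³/398600) = 7147.8 s = 119.13 min.
Single-satellite node shift = (7147.8/86166) × 360° = 29.86°.
With 3 satellites evenly phased, successive equator crossings are 29.86/3 = 9.954° apart.
That is 9.954 × 111.2 = 1107 km at the equator.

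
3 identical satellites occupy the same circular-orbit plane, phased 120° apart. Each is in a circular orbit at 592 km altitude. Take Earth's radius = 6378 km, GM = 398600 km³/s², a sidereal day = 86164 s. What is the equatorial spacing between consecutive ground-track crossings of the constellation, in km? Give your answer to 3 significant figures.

898 km

Semi-major axis a = 6378 + 592 = 6970 km. Period T = 2π√(a³/μ) = 2π√(6970³/398600) = 5791.1 s = 96.52 min.
Single-satellite node shift = (5791.1/86164) × 360° = 24.20°.
With 3 satellites evenly phased, successive equator crossings are 24.20/3 = 8.065° apart.
That is 8.065 × 111.3 = 898 km at the equator.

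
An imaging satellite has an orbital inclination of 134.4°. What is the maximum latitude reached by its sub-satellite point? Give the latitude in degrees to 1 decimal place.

45.6°

Retrograde orbit: the ground track reaches ±(180° − i) = ±(180 − 134.4) = ±45.6°.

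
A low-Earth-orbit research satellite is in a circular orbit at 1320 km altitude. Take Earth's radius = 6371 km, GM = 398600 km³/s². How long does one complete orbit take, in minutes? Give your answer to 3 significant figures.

112 min

Semi-major axis a = 6371 + 1320 = 7691 km. Period T = 2π√(a³/μ) = 2π√(7691³/398600) = 6712.5 s = 111.88 min.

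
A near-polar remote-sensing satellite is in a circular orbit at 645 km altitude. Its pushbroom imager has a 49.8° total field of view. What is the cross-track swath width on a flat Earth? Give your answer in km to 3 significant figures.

599 km

Half-angle = 49.8°/2 = 24.9°.
Swath width ≈ 2h·tan(θ/2) = 2 × 645 × tan(24.9°) = 598.8 km.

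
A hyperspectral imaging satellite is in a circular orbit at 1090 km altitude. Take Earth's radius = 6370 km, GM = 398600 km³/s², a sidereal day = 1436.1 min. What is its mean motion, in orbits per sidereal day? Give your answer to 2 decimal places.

13.44

Semi-major axis a = 6370 + 1090 = 7460 km. Period T = 2π√(a³/μ) = 2π√(7460³/398600) = 6412.4 s = 106.87 min.
Orbits per sidereal day = 86166 / 6412.4 = 13.437.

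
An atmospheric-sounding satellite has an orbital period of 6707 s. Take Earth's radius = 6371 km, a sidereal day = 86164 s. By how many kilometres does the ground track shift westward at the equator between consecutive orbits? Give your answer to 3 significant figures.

During one orbit Earth rotates (6707.0 / 86164) × 360° = 28.02°.
At the equator that is 28.02° × (2π·6371/360) km/° = 28.02 × 111.2 = 3116 km.

3120 km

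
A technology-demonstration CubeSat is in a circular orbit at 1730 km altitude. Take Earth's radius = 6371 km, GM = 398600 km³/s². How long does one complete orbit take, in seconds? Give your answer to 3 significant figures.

Semi-major axis a = 6371 + 1730 = 8101 km. Period T = 2π√(a³/μ) = 2π√(8101³/398600) = 7256.4 s = 120.94 min.

7260 seconds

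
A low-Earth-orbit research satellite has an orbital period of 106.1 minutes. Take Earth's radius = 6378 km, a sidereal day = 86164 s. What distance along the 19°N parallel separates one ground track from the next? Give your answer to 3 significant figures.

T = 106.1 min = 6366.0 s.
Node shift per orbit = (6366.0/86164) × 360° = 26.60°.
Equatorial spacing = 26.60 × 111.3 km/° = 2961 km.
At 19° latitude, spacing = 2961 × cos(19°) = 2799 km.

2800 km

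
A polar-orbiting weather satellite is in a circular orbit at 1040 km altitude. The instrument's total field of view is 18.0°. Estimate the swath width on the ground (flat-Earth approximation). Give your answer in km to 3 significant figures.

Half-angle = 18.0°/2 = 9°.
Swath width ≈ 2h·tan(θ/2) = 2 × 1040 × tan(9°) = 329.4 km.

329 km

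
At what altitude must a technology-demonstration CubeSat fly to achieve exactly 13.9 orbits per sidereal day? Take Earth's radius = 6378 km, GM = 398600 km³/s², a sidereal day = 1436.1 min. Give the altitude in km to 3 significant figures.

916 km

Required period T = 86166 / 13.9 = 6199.0 s.
From T = 2π√(a³/μ): a = (μ T²/4π²)^(1/3) = (398600 × 6199.0² / 4π²)^(1/3) = 7294 km.
Altitude h = a − R = 7294 − 6378 = 916 km.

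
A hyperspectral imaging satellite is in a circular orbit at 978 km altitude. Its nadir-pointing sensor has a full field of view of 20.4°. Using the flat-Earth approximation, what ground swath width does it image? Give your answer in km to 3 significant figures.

Half-angle = 20.4°/2 = 10.2°.
Swath width ≈ 2h·tan(θ/2) = 2 × 978 × tan(10.2°) = 351.9 km.

352 km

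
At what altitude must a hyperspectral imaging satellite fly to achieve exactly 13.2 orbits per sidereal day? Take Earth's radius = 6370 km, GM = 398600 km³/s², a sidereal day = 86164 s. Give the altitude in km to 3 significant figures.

Required period T = 86164 / 13.2 = 6527.6 s.
From T = 2π√(a³/μ): a = (μ T²/4π²)^(1/3) = (398600 × 6527.6² / 4π²)^(1/3) = 7549 km.
Altitude h = a − R = 7549 − 6370 = 1179 km.

1180 km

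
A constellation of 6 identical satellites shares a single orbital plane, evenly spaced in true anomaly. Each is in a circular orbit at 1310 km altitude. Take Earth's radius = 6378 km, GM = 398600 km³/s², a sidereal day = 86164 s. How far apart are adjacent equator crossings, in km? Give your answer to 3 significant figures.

Semi-major axis a = 6378 + 1310 = 7688 km. Period T = 2π√(a³/μ) = 2π√(7688³/398600) = 6708.6 s = 111.81 min.
Single-satellite node shift = (6708.6/86164) × 360° = 28.03°.
With 6 satellites evenly phased, successive equator crossings are 28.03/6 = 4.672° apart.
That is 4.672 × 111.3 = 520 km at the equator.

520 km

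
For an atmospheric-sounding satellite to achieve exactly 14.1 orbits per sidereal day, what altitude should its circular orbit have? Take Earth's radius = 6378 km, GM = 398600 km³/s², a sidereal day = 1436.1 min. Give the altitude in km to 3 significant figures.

Required period T = 86166 / 14.1 = 6111.1 s.
From T = 2π√(a³/μ): a = (μ T²/4π²)^(1/3) = (398600 × 6111.1² / 4π²)^(1/3) = 7224 km.
Altitude h = a − R = 7224 − 6378 = 846 km.

846 km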